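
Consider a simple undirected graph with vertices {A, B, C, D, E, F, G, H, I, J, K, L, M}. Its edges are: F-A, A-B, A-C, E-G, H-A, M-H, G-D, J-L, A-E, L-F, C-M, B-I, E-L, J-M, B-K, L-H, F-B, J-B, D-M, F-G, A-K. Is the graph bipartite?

No

K-B-A-K is an odd cycle (length 3), and a bipartite graph can contain only even cycles.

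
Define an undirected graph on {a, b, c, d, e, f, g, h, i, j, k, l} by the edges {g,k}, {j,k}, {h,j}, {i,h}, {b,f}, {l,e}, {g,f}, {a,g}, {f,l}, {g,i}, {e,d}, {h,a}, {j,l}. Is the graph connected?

Component: {c}
Component: {a, b, d, e, f, g, h, i, j, k, l}
There are 2 separate components, so the graph is not connected.

No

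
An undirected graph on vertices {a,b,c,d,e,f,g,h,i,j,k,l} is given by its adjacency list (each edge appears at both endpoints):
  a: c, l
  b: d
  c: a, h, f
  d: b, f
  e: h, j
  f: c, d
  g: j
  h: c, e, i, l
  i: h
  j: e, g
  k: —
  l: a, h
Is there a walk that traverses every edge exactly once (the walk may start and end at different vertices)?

Degrees: a:2, b:1, c:3, d:2, e:2, f:2, g:1, h:4, i:1, j:2, k:0, l:2
Odd-degree vertices: b, c, g, i (4 total).
An Eulerian trail requires 0 or 2 odd-degree vertices; here there are 4.

No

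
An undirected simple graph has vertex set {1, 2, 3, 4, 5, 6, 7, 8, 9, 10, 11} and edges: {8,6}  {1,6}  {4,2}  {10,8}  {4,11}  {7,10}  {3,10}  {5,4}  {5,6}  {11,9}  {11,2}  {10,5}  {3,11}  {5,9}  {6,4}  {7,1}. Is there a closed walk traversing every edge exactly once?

Degrees: 1:2, 2:2, 3:2, 4:4, 5:4, 6:4, 7:2, 8:2, 9:2, 10:4, 11:4
Every vertex has even degree and the edges form a single connected piece, so an Eulerian circuit exists.

Yes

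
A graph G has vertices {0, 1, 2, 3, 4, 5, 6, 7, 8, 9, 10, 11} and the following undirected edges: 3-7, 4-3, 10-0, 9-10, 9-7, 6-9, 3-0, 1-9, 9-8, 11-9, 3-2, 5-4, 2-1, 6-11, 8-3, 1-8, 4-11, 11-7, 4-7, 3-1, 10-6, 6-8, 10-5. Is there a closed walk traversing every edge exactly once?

Degrees: 0:2, 1:4, 2:2, 3:6, 4:4, 5:2, 6:4, 7:4, 8:4, 9:6, 10:4, 11:4
All degrees are even and the non-isolated vertices are connected — an Eulerian circuit exists.

Yes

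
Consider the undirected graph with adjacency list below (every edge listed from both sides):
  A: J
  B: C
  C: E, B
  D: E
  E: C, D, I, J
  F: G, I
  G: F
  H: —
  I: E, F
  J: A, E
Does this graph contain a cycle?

The graph has 10 vertices, 8 edges, and 2 connected components.
Since 8 = 10 - 2, the graph is a forest and contains no cycle.

No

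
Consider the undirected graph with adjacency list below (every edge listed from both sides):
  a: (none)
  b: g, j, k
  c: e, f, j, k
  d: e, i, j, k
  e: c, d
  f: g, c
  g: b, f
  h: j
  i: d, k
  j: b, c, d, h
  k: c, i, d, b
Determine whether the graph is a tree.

The graph has 11 vertices and 14 edges.
It splits into 2 components, so it cannot be a tree.

No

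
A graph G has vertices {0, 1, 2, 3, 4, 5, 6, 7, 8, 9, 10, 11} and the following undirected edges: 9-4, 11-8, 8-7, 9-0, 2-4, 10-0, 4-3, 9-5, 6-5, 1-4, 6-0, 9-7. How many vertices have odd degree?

6

Degrees: 0:3, 1:1, 2:1, 3:1, 4:4, 5:2, 6:2, 7:2, 8:2, 9:4, 10:1, 11:1
Odd-degree vertices: 0, 1, 2, 3, 10, 11.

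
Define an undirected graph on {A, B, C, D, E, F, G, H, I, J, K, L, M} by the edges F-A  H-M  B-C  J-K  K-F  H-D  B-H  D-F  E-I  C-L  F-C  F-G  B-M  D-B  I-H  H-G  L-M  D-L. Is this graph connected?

Yes

A breadth-first search from A visits A, F, K, D, G, C, J, L, H, B, M, I, E — all 13 vertices — so the graph is connected.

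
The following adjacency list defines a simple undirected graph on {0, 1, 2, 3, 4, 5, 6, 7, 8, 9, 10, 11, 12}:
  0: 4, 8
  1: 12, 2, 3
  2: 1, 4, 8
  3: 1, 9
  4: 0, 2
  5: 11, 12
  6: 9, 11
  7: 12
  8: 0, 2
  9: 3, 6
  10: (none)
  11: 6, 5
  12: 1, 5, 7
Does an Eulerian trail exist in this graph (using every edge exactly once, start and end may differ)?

Degrees: 0:2, 1:3, 2:3, 3:2, 4:2, 5:2, 6:2, 7:1, 8:2, 9:2, 10:0, 11:2, 12:3
Odd-degree vertices: 1, 2, 7, 12 (4 total).
An Eulerian trail requires 0 or 2 odd-degree vertices; here there are 4.

No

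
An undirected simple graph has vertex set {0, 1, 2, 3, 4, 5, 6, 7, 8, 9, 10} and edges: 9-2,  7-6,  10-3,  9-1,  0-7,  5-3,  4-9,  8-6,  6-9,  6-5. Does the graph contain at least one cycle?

No

|V| = 11, |E| = 10, number of components = 1.
A forest on 11 vertices with 1 component has exactly 10 edges, which matches — so no cycle.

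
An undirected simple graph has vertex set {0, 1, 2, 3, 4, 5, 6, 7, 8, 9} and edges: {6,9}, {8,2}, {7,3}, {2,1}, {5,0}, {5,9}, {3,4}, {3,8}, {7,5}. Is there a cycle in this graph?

No

The graph has 10 vertices, 9 edges, and 1 connected component.
Since 9 = 10 - 1, the graph is a forest and contains no cycle.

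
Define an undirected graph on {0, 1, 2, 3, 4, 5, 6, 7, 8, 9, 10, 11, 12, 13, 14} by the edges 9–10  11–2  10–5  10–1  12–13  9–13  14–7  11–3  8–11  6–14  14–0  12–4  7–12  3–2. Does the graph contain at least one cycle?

Yes

|V| = 15, |E| = 14, number of components = 2.
One cycle is 2-3-11-2.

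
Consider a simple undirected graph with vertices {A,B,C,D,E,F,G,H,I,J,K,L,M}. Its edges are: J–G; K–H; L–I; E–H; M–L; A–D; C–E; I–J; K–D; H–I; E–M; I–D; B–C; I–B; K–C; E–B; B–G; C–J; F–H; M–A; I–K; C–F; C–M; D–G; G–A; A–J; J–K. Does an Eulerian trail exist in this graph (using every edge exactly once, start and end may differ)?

Yes

Degrees: A:4, B:4, C:6, D:4, E:4, F:2, G:4, H:4, I:6, J:5, K:5, L:2, M:4
Odd-degree vertices: J, K (2 total).
With 2 odd-degree vertices and all edges in one connected piece, an Eulerian trail exists (from J to K).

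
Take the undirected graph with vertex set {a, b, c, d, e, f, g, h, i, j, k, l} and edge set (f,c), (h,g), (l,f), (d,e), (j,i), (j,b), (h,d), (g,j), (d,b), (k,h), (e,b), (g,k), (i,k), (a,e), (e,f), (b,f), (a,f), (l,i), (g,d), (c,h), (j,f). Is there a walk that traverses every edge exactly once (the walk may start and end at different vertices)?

Degrees: a:2, b:4, c:2, d:4, e:4, f:6, g:4, h:4, i:3, j:4, k:3, l:2
Odd-degree vertices: i, k (2 total).
With 2 odd-degree vertices and all edges in one connected piece, an Eulerian trail exists (from i to k).

Yes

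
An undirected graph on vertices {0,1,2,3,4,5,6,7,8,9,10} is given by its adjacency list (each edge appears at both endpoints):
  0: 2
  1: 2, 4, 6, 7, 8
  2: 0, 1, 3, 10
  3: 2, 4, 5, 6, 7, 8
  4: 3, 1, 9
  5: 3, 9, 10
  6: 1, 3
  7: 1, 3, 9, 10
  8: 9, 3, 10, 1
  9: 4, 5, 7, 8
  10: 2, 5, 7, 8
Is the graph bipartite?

Yes

A valid 2-coloring puts {2, 4, 5, 6, 7, 8} on one side and {0, 1, 3, 9, 10} on the other; every edge crosses between the two sides.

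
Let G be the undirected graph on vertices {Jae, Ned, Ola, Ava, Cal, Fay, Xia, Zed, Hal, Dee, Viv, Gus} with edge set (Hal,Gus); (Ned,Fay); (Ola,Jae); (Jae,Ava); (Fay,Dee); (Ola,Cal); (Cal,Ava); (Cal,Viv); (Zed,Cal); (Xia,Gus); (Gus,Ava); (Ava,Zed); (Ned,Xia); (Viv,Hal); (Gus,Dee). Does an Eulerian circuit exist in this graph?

Yes

Degrees: Jae:2, Ned:2, Ola:2, Ava:4, Cal:4, Fay:2, Xia:2, Zed:2, Hal:2, Dee:2, Viv:2, Gus:4
Every vertex has even degree and the edges form a single connected piece, so an Eulerian circuit exists.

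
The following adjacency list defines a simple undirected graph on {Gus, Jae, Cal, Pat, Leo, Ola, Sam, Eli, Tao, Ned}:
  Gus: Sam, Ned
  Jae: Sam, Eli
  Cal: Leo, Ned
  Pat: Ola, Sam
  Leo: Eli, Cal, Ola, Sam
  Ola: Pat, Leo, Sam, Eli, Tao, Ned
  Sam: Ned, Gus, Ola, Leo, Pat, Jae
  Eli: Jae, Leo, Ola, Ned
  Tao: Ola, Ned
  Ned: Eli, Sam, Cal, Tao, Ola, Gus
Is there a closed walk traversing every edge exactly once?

Degrees: Gus:2, Jae:2, Cal:2, Pat:2, Leo:4, Ola:6, Sam:6, Eli:4, Tao:2, Ned:6
Every vertex has even degree and the edges form a single connected piece, so an Eulerian circuit exists.

Yes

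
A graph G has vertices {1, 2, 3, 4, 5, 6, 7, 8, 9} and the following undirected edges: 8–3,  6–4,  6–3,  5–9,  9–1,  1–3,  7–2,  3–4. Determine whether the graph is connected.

Component: {2, 7}
Component: {1, 3, 4, 5, 6, 8, 9}
There are 2 separate components, so the graph is not connected.

No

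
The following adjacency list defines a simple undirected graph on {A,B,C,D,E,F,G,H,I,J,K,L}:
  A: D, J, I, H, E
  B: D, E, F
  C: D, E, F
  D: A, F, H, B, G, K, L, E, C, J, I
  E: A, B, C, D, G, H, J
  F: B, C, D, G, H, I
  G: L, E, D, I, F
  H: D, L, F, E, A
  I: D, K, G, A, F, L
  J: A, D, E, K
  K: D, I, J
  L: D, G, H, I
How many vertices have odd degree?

Degrees: A:5, B:3, C:3, D:11, E:7, F:6, G:5, H:5, I:6, J:4, K:3, L:4
Odd-degree vertices: A, B, C, D, E, G, H, K.

8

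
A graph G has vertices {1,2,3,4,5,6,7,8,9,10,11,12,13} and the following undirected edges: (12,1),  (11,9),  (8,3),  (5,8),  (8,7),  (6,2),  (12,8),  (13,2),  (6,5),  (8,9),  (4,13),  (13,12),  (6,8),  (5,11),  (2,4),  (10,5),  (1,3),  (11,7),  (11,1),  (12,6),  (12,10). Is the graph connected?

Yes

A breadth-first search from 1 visits 1, 12, 11, 3, 13, 6, 10, 8, 7, 9, 5, 4, 2 — all 13 vertices — so the graph is connected.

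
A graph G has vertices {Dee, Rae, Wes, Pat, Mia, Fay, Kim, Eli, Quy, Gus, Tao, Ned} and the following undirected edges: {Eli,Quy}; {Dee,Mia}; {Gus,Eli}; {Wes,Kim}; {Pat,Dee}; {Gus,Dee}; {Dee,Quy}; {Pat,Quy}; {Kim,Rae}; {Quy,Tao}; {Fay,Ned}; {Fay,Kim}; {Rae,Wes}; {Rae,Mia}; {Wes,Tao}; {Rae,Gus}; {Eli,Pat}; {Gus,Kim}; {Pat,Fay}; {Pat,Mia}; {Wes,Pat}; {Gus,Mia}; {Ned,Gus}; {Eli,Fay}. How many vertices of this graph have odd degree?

Degrees: Dee:4, Rae:4, Wes:4, Pat:6, Mia:4, Fay:4, Kim:4, Eli:4, Quy:4, Gus:6, Tao:2, Ned:2
Odd-degree vertices: none.

0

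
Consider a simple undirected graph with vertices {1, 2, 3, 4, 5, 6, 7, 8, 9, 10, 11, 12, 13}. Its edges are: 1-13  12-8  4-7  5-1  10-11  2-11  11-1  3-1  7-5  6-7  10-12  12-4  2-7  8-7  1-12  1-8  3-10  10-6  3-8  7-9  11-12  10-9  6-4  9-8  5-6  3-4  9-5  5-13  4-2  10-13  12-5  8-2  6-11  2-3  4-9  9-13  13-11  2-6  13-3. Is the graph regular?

Yes

Degrees: 1:6, 2:6, 3:6, 4:6, 5:6, 6:6, 7:6, 8:6, 9:6, 10:6, 11:6, 12:6, 13:6
All degrees equal 6; the graph is regular.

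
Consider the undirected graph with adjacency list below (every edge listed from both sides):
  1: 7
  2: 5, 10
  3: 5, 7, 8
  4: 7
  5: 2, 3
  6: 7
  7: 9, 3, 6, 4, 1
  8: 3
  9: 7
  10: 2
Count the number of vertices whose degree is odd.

Degrees: 1:1, 2:2, 3:3, 4:1, 5:2, 6:1, 7:5, 8:1, 9:1, 10:1
Odd-degree vertices: 1, 3, 4, 6, 7, 8, 9, 10.

8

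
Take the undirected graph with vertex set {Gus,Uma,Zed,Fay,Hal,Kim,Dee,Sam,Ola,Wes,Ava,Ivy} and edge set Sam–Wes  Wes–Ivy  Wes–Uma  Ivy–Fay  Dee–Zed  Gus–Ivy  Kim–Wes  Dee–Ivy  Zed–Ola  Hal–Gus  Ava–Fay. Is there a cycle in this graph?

No

|V| = 12, |E| = 11, number of components = 1.
A forest on 12 vertices with 1 component has exactly 11 edges, which matches — so no cycle.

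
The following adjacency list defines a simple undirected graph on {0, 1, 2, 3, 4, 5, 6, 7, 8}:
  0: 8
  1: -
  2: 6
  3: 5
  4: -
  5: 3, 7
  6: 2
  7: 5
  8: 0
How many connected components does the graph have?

Component: {1}
Component: {4}
Component: {0, 8}
Component: {2, 6}
Component: {3, 5, 7}

5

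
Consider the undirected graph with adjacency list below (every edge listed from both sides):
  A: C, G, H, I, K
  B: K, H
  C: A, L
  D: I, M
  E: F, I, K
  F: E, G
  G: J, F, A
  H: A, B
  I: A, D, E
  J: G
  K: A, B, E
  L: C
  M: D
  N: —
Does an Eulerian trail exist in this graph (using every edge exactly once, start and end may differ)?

No

Degrees: A:5, B:2, C:2, D:2, E:3, F:2, G:3, H:2, I:3, J:1, K:3, L:1, M:1, N:0
Odd-degree vertices: A, E, G, I, J, K, L, M (8 total).
With 8 odd-degree vertices (more than two), no single trail can use every edge.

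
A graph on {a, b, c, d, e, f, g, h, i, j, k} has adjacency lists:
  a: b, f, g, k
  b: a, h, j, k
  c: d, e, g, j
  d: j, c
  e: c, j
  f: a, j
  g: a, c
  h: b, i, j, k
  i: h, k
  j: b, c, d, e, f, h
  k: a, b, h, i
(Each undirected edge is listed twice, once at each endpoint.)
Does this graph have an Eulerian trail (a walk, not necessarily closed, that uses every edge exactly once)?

Yes

Degrees: a:4, b:4, c:4, d:2, e:2, f:2, g:2, h:4, i:2, j:6, k:4
Odd-degree vertices: none (0 total).
The non-isolated vertices are connected and exactly 0 have odd degree, so an Eulerian trail exists.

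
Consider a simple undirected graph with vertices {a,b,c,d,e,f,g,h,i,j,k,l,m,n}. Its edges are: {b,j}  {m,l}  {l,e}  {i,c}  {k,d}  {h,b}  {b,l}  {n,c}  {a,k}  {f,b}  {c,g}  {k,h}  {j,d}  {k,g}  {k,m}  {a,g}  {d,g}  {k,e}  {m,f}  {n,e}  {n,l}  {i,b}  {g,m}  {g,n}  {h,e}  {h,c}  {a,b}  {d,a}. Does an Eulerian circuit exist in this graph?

Yes

Degrees: a:4, b:6, c:4, d:4, e:4, f:2, g:6, h:4, i:2, j:2, k:6, l:4, m:4, n:4
All degrees are even and the non-isolated vertices are connected — an Eulerian circuit exists.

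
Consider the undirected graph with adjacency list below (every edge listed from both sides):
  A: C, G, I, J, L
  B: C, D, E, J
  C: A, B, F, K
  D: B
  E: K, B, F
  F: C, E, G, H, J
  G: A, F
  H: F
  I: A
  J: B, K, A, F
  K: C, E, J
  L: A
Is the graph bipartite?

Color {C, D, E, G, H, I, J, L} black and {A, B, F, K} white. No edge joins two same-colored vertices, so the graph is bipartite.

Yes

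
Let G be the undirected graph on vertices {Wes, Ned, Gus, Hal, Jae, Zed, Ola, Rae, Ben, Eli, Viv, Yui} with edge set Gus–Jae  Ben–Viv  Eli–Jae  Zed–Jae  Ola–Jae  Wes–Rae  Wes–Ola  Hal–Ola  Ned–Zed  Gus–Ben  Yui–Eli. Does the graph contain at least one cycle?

No

The graph has 12 vertices, 11 edges, and 1 connected component.
A forest on 12 vertices with 1 component has exactly 11 edges, which matches — so no cycle.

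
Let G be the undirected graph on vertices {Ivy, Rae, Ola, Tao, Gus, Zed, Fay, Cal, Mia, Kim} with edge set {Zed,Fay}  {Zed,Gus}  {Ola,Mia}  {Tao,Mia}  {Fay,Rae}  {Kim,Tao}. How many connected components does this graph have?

Component: {Ivy}
Component: {Cal}
Component: {Rae, Gus, Zed, Fay}
Component: {Ola, Tao, Mia, Kim}

4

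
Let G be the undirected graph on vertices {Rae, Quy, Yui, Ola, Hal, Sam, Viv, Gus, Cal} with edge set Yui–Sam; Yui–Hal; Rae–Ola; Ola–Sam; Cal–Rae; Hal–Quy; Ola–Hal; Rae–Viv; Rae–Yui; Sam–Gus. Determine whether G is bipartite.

A valid 2-coloring puts {Quy, Yui, Ola, Viv, Gus, Cal} on one side and {Rae, Hal, Sam} on the other; every edge crosses between the two sides.

Yes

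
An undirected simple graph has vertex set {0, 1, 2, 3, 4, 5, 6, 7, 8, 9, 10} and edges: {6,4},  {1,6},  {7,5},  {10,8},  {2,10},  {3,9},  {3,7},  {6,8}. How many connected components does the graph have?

Component: {0}
Component: {3, 5, 7, 9}
Component: {1, 2, 4, 6, 8, 10}

3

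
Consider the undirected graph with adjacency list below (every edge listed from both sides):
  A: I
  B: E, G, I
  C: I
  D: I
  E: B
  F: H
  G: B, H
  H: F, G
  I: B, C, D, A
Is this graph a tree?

The graph has 9 vertices and 8 edges.
Connected and |E| = |V| - 1, which characterizes a tree.

Yes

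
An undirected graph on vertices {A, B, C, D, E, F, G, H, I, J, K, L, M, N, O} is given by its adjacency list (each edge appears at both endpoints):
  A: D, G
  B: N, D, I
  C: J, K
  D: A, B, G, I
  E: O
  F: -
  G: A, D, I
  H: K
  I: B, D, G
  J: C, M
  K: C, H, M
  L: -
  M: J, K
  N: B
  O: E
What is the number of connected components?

5

Component: {F}
Component: {L}
Component: {E, O}
Component: {C, H, J, K, M}
Component: {A, B, D, G, I, N}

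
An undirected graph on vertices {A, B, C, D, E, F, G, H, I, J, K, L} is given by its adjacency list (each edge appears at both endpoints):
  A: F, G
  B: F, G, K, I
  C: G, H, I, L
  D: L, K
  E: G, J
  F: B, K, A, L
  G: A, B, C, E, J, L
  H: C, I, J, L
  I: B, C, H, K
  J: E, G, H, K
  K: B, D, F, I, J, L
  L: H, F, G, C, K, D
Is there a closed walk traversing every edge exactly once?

Degrees: A:2, B:4, C:4, D:2, E:2, F:4, G:6, H:4, I:4, J:4, K:6, L:6
Every vertex has even degree and the edges form a single connected piece, so an Eulerian circuit exists.

Yes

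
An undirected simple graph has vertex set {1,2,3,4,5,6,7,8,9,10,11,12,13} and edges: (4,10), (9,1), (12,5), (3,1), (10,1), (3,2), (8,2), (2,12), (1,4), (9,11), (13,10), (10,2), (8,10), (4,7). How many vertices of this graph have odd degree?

Degrees: 1:4, 2:4, 3:2, 4:3, 5:1, 6:0, 7:1, 8:2, 9:2, 10:5, 11:1, 12:2, 13:1
Odd-degree vertices: 4, 5, 7, 10, 11, 13.

6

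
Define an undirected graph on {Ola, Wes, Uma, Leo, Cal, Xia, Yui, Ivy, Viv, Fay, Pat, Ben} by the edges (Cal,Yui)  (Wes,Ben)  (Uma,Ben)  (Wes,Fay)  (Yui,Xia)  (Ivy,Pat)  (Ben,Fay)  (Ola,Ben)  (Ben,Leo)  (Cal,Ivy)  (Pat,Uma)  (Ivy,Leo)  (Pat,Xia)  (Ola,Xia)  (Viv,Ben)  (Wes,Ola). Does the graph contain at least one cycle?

|V| = 12, |E| = 16, number of components = 1.
One cycle is Ola-Xia-Pat-Ivy-Leo-Ben-Ola.

Yes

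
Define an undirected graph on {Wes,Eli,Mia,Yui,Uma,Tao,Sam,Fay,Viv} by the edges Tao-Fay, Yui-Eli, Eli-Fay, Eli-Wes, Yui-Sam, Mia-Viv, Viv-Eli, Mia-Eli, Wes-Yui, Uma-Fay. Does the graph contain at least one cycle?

|V| = 9, |E| = 10, number of components = 1.
Since 10 > 9 - 1, a cycle must exist; for instance Eli-Mia-Viv-Eli.

Yes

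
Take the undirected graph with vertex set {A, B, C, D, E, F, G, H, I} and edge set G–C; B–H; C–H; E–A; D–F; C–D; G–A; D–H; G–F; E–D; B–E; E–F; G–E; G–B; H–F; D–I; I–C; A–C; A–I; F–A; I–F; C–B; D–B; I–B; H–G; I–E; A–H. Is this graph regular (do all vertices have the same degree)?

Degrees: A:6, B:6, C:6, D:6, E:6, F:6, G:6, H:6, I:6
All degrees equal 6; the graph is regular.

Yes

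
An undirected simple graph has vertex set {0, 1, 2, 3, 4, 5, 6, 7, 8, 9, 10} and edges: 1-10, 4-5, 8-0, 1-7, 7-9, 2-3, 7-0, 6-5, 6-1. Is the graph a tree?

The graph has 11 vertices and 9 edges.
It splits into 2 components, so it cannot be a tree.

No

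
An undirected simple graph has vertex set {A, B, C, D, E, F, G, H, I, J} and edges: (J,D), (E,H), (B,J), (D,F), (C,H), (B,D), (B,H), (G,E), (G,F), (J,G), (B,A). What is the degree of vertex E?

2

Neighbors of E: G, H.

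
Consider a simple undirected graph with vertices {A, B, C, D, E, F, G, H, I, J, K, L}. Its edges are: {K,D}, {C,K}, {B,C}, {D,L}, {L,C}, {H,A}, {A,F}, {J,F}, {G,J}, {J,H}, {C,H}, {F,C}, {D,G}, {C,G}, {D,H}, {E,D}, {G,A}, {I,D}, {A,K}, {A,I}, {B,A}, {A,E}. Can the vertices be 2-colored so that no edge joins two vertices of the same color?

Yes

Partition the vertices as {B, E, F, G, H, I, K, L} vs {A, C, D, J}. Each listed edge has one endpoint in each part, so the graph is bipartite.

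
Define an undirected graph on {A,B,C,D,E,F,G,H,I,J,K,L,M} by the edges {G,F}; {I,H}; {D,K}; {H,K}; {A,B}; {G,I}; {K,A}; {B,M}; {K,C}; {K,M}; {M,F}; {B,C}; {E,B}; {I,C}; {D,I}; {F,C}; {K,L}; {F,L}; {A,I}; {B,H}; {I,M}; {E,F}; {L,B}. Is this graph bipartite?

Color {B, F, I, J, K} black and {A, C, D, E, G, H, L, M} white. No edge joins two same-colored vertices, so the graph is bipartite.

Yes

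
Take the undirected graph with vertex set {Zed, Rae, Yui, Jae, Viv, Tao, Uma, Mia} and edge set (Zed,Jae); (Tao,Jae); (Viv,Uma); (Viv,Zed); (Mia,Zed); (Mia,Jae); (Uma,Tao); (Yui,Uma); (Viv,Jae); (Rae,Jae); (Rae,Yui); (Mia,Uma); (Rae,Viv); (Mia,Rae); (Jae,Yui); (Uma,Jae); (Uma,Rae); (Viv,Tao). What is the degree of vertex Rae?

Neighbors of Rae: Yui, Jae, Viv, Uma, Mia.

5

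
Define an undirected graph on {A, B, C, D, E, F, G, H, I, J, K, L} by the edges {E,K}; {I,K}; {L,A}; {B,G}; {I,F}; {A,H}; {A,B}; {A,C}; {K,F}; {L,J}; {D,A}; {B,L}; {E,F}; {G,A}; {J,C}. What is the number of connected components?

Component: {E, F, I, K}
Component: {A, B, C, D, G, H, J, L}

2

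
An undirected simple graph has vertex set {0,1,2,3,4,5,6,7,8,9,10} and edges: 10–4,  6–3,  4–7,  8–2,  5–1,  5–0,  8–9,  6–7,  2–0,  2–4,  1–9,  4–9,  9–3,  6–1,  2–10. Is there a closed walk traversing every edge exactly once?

No

Degrees: 0:2, 1:3, 2:4, 3:2, 4:4, 5:2, 6:3, 7:2, 8:2, 9:4, 10:2
1, 6 have odd degree; an Eulerian circuit needs every degree to be even, so none exists.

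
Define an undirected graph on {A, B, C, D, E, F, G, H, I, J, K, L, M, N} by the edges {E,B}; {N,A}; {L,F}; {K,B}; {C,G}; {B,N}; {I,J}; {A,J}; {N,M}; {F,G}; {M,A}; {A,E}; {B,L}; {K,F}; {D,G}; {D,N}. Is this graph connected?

No

Component: {H}
Component: {A, B, C, D, E, F, G, I, J, K, L, M, N}
No edge joins these 2 groups, so the graph is disconnected.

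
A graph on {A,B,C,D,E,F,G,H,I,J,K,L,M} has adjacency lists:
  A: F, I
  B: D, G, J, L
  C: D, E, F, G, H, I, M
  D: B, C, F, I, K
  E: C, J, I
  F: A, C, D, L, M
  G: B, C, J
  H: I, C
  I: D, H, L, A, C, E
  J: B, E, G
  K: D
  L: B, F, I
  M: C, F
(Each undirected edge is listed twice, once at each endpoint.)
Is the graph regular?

Degrees: A:2, B:4, C:7, D:5, E:3, F:5, G:3, H:2, I:6, J:3, K:1, L:3, M:2
Vertex K has degree 1 while C has degree 7, so the graph is not regular.

No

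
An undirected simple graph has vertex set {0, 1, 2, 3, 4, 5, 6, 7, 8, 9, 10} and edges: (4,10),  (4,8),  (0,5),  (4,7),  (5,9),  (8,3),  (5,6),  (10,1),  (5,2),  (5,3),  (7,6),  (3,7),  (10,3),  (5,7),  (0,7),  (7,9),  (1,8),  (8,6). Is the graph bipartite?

No

The cycle 7-5-6-7 has length 3, which is odd, so the graph is not bipartite.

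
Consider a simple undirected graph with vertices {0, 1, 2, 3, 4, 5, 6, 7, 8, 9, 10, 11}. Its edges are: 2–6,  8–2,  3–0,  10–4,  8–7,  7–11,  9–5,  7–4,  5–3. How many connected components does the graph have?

3

Component: {1}
Component: {0, 3, 5, 9}
Component: {2, 4, 6, 7, 8, 10, 11}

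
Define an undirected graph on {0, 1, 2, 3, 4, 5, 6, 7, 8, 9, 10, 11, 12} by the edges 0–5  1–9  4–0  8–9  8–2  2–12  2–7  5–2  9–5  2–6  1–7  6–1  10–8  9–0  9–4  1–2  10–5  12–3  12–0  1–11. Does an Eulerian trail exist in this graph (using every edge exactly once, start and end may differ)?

Degrees: 0:4, 1:5, 2:6, 3:1, 4:2, 5:4, 6:2, 7:2, 8:3, 9:5, 10:2, 11:1, 12:3
Odd-degree vertices: 1, 3, 8, 9, 11, 12 (6 total).
An Eulerian trail requires 0 or 2 odd-degree vertices; here there are 6.

No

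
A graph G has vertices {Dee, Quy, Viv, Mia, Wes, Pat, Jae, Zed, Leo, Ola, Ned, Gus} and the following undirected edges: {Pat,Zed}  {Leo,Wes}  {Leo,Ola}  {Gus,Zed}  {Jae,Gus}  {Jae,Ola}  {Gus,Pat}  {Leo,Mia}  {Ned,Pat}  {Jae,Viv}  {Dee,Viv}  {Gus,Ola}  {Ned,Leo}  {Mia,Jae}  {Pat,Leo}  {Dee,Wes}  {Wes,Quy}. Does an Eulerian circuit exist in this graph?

Degrees: Dee:2, Quy:1, Viv:2, Mia:2, Wes:3, Pat:4, Jae:4, Zed:2, Leo:5, Ola:3, Ned:2, Gus:4
Quy, Wes, Leo, Ola have odd degree; an Eulerian circuit needs every degree to be even, so none exists.

No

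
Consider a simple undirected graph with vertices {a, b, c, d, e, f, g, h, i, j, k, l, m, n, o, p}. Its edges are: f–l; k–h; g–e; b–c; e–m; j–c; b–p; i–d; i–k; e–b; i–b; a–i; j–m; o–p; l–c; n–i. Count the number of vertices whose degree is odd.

Degrees: a:1, b:4, c:3, d:1, e:3, f:1, g:1, h:1, i:5, j:2, k:2, l:2, m:2, n:1, o:1, p:2
Odd-degree vertices: a, c, d, e, f, g, h, i, n, o.

10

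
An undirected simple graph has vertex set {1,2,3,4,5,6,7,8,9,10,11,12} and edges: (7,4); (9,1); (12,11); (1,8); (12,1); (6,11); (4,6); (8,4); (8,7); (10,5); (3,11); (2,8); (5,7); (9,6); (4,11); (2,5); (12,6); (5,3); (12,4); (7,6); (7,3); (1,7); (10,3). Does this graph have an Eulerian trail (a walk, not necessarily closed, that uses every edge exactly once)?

Yes

Degrees: 1:4, 2:2, 3:4, 4:5, 5:4, 6:5, 7:6, 8:4, 9:2, 10:2, 11:4, 12:4
Odd-degree vertices: 4, 6 (2 total).
The non-isolated vertices are connected and exactly 2 have odd degree, so an Eulerian trail exists (from 4 to 6).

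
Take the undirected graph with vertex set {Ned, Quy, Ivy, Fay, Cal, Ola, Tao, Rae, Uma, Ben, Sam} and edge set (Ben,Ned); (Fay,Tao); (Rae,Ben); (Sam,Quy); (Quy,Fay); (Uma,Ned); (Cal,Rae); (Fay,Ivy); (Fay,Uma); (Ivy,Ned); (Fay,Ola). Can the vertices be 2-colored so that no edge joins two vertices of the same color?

Color {Quy, Ivy, Cal, Ola, Tao, Uma, Ben} black and {Ned, Fay, Rae, Sam} white. No edge joins two same-colored vertices, so the graph is bipartite.

Yes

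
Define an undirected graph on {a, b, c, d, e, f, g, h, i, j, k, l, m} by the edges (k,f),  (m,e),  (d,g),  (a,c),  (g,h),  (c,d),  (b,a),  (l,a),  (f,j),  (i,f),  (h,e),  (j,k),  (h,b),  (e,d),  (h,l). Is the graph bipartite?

No

f-j-k-f is an odd cycle (length 3), and a bipartite graph can contain only even cycles.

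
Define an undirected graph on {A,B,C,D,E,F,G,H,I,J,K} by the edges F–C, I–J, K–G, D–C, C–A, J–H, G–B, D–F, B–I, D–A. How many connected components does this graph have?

3

Component: {E}
Component: {A, C, D, F}
Component: {B, G, H, I, J, K}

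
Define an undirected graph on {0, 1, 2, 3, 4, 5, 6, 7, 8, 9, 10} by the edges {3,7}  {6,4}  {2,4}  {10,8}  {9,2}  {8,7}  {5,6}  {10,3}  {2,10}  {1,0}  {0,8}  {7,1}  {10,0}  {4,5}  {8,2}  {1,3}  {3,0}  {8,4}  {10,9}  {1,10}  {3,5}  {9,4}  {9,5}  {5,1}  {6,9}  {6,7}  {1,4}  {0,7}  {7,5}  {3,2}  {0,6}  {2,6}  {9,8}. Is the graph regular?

Degrees: 0:6, 1:6, 2:6, 3:6, 4:6, 5:6, 6:6, 7:6, 8:6, 9:6, 10:6
Every vertex has degree 6, so the graph is 6-regular.

Yes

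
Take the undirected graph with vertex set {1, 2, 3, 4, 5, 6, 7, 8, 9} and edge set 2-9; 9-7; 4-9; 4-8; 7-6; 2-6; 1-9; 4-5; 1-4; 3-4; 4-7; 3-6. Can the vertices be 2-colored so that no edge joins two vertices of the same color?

1-4-9-1 is an odd cycle (length 3), and a bipartite graph can contain only even cycles.

No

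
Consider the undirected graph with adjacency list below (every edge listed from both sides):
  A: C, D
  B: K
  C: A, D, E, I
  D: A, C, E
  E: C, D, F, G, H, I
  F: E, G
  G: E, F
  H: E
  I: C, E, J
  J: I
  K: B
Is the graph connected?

No

Component: {B, K}
Component: {A, C, D, E, F, G, H, I, J}
There are 2 separate components, so the graph is not connected.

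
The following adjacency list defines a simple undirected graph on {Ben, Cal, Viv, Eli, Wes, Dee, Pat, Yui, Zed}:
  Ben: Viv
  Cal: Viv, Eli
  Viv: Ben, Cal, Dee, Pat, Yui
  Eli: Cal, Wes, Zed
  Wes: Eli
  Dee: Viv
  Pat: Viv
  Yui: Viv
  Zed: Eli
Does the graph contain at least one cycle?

The graph has 9 vertices, 8 edges, and 1 connected component.
A forest on 9 vertices with 1 component has exactly 8 edges, which matches — so no cycle.

No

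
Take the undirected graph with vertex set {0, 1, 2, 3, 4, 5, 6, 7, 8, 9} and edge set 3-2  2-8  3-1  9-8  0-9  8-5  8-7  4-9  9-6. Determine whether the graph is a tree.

Yes

|V| = 10, |E| = 9.
Connected and |E| = |V| - 1, which characterizes a tree.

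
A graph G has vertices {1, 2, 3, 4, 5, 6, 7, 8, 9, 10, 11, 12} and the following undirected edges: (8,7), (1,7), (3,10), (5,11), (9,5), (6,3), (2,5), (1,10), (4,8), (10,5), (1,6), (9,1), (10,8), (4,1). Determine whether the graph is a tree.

|V| = 12, |E| = 14.
It is not connected, so it is not a tree.

No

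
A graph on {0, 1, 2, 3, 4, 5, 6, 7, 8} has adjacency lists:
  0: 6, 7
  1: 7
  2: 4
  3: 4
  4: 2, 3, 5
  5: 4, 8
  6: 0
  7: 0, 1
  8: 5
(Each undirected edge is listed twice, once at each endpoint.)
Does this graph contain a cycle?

|V| = 9, |E| = 7, number of components = 2.
A forest on 9 vertices with 2 components has exactly 7 edges, which matches — so no cycle.

No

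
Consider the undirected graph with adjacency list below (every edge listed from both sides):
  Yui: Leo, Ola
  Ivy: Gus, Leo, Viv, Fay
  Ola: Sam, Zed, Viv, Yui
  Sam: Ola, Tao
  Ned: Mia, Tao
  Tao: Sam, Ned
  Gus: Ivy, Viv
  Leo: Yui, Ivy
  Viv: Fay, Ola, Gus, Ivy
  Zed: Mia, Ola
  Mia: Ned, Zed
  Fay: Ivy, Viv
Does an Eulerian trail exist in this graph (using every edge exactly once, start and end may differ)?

Yes

Degrees: Yui:2, Ivy:4, Ola:4, Sam:2, Ned:2, Tao:2, Gus:2, Leo:2, Viv:4, Zed:2, Mia:2, Fay:2
Odd-degree vertices: none (0 total).
With 0 odd-degree vertices and all edges in one connected piece, an Eulerian trail exists.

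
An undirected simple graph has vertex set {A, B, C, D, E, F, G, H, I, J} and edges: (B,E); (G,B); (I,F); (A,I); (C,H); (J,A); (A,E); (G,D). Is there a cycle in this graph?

No

|V| = 10, |E| = 8, number of components = 2.
A forest on 10 vertices with 2 components has exactly 8 edges, which matches — so no cycle.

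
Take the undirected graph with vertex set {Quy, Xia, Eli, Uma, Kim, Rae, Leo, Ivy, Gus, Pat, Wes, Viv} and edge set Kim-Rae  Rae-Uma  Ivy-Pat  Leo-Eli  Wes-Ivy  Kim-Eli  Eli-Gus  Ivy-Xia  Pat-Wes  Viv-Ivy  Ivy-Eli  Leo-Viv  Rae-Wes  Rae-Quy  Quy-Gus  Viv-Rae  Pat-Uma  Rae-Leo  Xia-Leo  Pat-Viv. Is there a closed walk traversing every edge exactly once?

No

Degrees: Quy:2, Xia:2, Eli:4, Uma:2, Kim:2, Rae:6, Leo:4, Ivy:5, Gus:2, Pat:4, Wes:3, Viv:4
Ivy, Wes have odd degree; an Eulerian circuit needs every degree to be even, so none exists.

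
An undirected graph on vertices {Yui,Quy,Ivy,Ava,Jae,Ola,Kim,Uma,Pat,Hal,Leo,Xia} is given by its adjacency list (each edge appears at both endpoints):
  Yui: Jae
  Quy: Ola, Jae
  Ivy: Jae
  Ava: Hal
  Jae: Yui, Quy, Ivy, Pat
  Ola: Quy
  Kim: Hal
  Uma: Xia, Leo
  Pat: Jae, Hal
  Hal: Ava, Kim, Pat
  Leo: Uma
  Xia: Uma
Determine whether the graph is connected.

Component: {Uma, Leo, Xia}
Component: {Yui, Quy, Ivy, Ava, Jae, Ola, Kim, Pat, Hal}
No edge joins these 2 groups, so the graph is disconnected.

No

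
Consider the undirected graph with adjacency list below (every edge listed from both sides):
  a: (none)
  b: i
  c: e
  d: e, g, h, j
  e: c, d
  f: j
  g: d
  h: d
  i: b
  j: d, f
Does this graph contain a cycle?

No

The graph has 10 vertices, 7 edges, and 3 connected components.
Since 7 = 10 - 3, the graph is a forest and contains no cycle.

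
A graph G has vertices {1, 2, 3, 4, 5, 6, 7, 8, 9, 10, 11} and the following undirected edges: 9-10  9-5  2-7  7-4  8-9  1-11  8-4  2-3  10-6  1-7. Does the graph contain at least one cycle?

|V| = 11, |E| = 10, number of components = 1.
A forest on 11 vertices with 1 component has exactly 10 edges, which matches — so no cycle.

No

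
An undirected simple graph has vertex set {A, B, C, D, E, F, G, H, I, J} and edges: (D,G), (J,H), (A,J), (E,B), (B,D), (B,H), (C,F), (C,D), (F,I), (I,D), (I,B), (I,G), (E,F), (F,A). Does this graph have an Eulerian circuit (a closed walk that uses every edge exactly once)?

Degrees: A:2, B:4, C:2, D:4, E:2, F:4, G:2, H:2, I:4, J:2
All degrees are even and the non-isolated vertices are connected — an Eulerian circuit exists.

Yes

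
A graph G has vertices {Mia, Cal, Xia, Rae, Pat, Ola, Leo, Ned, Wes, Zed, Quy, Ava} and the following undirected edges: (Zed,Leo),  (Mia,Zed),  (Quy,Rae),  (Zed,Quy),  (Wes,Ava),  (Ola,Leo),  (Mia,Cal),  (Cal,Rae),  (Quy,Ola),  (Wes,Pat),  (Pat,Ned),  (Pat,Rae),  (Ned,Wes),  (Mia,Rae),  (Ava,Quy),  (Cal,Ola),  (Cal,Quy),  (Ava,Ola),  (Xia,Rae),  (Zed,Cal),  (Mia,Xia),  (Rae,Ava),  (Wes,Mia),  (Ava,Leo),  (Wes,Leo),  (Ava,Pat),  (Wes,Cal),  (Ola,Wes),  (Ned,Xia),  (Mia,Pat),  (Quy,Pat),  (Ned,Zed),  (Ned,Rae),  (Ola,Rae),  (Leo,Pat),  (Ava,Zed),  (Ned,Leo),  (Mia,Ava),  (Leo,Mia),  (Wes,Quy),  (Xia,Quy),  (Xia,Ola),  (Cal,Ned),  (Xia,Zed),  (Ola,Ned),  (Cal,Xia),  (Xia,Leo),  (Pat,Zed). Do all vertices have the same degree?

Degrees: Mia:8, Cal:8, Xia:8, Rae:8, Pat:8, Ola:8, Leo:8, Ned:8, Wes:8, Zed:8, Quy:8, Ava:8
All degrees equal 8; the graph is regular.

Yes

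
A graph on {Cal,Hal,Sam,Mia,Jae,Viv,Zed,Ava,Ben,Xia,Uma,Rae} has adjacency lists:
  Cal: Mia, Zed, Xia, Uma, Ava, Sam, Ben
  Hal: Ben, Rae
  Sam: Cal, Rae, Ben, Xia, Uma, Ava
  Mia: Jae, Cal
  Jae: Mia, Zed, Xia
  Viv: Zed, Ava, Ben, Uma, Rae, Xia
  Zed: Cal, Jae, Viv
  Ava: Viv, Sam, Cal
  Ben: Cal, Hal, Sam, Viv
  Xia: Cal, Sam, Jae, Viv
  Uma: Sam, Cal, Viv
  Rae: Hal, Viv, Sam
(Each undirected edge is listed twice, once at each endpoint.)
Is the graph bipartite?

No

Sam-Cal-Ben-Sam is an odd cycle (length 3), and a bipartite graph can contain only even cycles.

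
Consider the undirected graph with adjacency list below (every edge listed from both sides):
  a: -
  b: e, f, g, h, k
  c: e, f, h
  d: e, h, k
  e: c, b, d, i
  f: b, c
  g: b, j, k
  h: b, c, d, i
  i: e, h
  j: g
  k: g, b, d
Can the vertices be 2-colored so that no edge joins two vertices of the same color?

No

The cycle b-g-k-b has length 3, which is odd, so the graph is not bipartite.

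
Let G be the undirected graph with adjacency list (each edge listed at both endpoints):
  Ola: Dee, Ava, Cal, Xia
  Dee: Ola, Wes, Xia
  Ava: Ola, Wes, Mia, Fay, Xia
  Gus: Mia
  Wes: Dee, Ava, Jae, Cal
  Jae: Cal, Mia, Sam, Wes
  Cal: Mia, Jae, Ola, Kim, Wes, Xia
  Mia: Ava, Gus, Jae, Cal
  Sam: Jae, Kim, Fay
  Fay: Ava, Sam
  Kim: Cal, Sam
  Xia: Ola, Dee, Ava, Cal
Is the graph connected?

Starting from Ola and exploring outward reaches every vertex (Ola, Ava, Xia, Cal, Dee, Wes, Fay, Mia, Jae, Kim, Sam, Gus); the graph is connected.

Yes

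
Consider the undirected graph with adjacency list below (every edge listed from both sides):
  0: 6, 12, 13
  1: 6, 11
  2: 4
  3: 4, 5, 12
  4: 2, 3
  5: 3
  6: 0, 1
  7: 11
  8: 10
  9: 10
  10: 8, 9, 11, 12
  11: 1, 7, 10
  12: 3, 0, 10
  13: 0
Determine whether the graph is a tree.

|V| = 14, |E| = 14.
A tree on 14 vertices has exactly 13 edges; this graph has 14, so it contains a cycle and is not a tree.

No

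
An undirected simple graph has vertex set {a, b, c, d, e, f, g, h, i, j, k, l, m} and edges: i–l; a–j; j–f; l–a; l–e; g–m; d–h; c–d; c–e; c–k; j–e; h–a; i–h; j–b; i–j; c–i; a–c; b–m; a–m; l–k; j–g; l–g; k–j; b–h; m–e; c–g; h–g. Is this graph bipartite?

Yes

A valid 2-coloring puts {c, h, j, l, m} on one side and {a, b, d, e, f, g, i, k} on the other; every edge crosses between the two sides.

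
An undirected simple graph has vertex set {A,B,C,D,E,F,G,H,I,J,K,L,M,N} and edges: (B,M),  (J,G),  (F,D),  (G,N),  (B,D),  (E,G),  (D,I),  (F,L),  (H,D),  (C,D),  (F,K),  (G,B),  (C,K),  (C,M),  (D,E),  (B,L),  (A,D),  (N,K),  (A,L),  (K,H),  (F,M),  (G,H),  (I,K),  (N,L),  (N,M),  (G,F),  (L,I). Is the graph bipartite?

Yes

Color {D, G, K, L, M} black and {A, B, C, E, F, H, I, J, N} white. No edge joins two same-colored vertices, so the graph is bipartite.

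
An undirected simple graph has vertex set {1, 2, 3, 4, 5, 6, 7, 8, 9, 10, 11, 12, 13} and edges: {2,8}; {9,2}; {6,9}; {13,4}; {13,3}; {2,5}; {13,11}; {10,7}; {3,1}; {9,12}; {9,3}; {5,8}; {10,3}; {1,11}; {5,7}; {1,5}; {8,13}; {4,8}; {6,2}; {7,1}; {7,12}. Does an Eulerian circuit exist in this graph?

Degrees: 1:4, 2:4, 3:4, 4:2, 5:4, 6:2, 7:4, 8:4, 9:4, 10:2, 11:2, 12:2, 13:4
Every vertex has even degree and the edges form a single connected piece, so an Eulerian circuit exists.

Yes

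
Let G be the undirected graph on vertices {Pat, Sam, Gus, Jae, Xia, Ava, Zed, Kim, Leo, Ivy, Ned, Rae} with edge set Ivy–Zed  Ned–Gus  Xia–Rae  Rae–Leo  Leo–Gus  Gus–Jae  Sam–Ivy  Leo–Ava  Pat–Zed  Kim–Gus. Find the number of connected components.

Component: {Pat, Sam, Zed, Ivy}
Component: {Gus, Jae, Xia, Ava, Kim, Leo, Ned, Rae}

2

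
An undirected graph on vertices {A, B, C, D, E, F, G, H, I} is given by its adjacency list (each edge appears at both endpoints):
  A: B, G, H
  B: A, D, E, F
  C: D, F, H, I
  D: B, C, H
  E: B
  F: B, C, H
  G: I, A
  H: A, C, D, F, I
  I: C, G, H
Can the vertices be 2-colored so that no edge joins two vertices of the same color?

No

The cycle C-H-I-C has length 3, which is odd, so the graph is not bipartite.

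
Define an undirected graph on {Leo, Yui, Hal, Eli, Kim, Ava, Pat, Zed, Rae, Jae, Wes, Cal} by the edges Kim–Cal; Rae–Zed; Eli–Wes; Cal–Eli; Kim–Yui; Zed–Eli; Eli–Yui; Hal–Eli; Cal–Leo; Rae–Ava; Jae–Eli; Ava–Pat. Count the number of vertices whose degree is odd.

6

Degrees: Leo:1, Yui:2, Hal:1, Eli:6, Kim:2, Ava:2, Pat:1, Zed:2, Rae:2, Jae:1, Wes:1, Cal:3
Odd-degree vertices: Leo, Hal, Pat, Jae, Wes, Cal.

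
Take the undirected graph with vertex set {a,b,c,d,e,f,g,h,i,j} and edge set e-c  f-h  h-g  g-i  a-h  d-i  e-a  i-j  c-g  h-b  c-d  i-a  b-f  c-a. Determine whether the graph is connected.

Yes

Starting from a and exploring outward reaches every vertex (a, h, e, i, c, g, f, b, j, d); the graph is connected.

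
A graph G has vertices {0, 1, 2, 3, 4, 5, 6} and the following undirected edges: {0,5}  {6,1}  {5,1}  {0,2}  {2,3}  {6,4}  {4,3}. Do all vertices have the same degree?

Degrees: 0:2, 1:2, 2:2, 3:2, 4:2, 5:2, 6:2
Every vertex has degree 2, so the graph is 2-regular.

Yes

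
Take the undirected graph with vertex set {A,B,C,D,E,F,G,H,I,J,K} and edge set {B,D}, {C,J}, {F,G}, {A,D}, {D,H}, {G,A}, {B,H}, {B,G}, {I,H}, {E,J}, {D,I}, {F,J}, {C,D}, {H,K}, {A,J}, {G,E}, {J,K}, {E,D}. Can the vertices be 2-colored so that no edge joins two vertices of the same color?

No

B-D-H-B is an odd cycle (length 3), and a bipartite graph can contain only even cycles.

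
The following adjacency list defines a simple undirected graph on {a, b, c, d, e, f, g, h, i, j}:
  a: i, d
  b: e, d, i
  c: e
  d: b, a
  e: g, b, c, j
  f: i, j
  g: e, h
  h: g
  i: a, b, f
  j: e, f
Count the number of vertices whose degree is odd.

Degrees: a:2, b:3, c:1, d:2, e:4, f:2, g:2, h:1, i:3, j:2
Odd-degree vertices: b, c, h, i.

4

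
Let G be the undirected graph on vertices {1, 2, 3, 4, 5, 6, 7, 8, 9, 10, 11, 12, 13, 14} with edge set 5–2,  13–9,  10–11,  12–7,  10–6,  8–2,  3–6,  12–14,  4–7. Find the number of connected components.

5

Component: {1}
Component: {9, 13}
Component: {2, 5, 8}
Component: {3, 6, 10, 11}
Component: {4, 7, 12, 14}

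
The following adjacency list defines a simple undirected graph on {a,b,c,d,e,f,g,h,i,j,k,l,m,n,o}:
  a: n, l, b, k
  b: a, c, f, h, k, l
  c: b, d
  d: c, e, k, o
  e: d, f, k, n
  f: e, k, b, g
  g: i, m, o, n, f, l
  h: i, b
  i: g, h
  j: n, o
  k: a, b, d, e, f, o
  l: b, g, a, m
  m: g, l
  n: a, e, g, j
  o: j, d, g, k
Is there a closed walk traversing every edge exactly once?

Degrees: a:4, b:6, c:2, d:4, e:4, f:4, g:6, h:2, i:2, j:2, k:6, l:4, m:2, n:4, o:4
All degrees are even and the non-isolated vertices are connected — an Eulerian circuit exists.

Yes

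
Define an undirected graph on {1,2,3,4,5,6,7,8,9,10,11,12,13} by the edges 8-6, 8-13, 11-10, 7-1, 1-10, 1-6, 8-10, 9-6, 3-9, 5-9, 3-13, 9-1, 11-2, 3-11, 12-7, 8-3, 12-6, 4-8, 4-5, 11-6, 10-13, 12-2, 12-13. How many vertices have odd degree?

Degrees: 1:4, 2:2, 3:4, 4:2, 5:2, 6:5, 7:2, 8:5, 9:4, 10:4, 11:4, 12:4, 13:4
Odd-degree vertices: 6, 8.

2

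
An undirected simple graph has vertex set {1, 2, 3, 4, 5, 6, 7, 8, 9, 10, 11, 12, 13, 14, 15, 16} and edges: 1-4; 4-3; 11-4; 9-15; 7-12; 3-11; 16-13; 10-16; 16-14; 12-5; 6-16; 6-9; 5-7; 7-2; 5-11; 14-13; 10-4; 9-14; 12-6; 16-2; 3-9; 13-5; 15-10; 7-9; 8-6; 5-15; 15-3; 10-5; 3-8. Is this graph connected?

Yes

A breadth-first search from 1 visits 1, 4, 11, 10, 3, 5, 16, 15, 9, 8, 12, 13, 7, 2, 6, 14 — all 16 vertices — so the graph is connected.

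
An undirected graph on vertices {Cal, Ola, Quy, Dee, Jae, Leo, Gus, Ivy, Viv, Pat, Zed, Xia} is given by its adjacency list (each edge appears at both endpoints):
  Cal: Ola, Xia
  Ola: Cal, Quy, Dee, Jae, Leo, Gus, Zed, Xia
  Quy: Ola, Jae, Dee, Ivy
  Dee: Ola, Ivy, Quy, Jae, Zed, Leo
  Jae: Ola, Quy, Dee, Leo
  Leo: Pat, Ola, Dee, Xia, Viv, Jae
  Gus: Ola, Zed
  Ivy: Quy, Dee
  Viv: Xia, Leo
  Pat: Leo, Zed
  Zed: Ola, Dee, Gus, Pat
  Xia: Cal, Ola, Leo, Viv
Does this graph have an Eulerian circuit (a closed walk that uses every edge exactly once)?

Degrees: Cal:2, Ola:8, Quy:4, Dee:6, Jae:4, Leo:6, Gus:2, Ivy:2, Viv:2, Pat:2, Zed:4, Xia:4
Every vertex has even degree and the edges form a single connected piece, so an Eulerian circuit exists.

Yes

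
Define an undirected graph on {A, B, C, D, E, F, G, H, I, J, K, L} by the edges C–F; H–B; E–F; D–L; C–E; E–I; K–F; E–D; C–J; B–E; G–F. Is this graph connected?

Component: {A}
Component: {B, C, D, E, F, G, H, I, J, K, L}
There are 2 separate components, so the graph is not connected.

No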